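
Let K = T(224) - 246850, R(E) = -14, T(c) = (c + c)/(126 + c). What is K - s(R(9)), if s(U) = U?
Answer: -6170868/25 ≈ -2.4683e+5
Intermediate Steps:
T(c) = 2*c/(126 + c) (T(c) = (2*c)/(126 + c) = 2*c/(126 + c))
K = -6171218/25 (K = 2*224/(126 + 224) - 246850 = 2*224/350 - 246850 = 2*224*(1/350) - 246850 = 32/25 - 246850 = -6171218/25 ≈ -2.4685e+5)
K - s(R(9)) = -6171218/25 - 1*(-14) = -6171218/25 + 14 = -6170868/25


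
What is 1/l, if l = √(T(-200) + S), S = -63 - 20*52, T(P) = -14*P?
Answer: √1697/1697 ≈ 0.024275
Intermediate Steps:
S = -1103 (S = -63 - 1040 = -1103)
l = √1697 (l = √(-14*(-200) - 1103) = √(2800 - 1103) = √1697 ≈ 41.195)
1/l = 1/(√1697) = √1697/1697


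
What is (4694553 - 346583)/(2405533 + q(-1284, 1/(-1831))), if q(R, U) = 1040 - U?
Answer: 3980566535/2203217582 ≈ 1.8067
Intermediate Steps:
(4694553 - 346583)/(2405533 + q(-1284, 1/(-1831))) = (4694553 - 346583)/(2405533 + (1040 - 1/(-1831))) = 4347970/(2405533 + (1040 - 1*(-1/1831))) = 4347970/(2405533 + (1040 + 1/1831)) = 4347970/(2405533 + 1904241/1831) = 4347970/(4406435164/1831) = 4347970*(1831/4406435164) = 3980566535/2203217582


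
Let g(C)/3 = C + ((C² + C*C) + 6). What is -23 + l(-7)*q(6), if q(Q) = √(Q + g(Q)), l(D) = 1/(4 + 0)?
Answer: -23 + √258/4 ≈ -18.984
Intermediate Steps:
g(C) = 18 + 3*C + 6*C² (g(C) = 3*(C + ((C² + C*C) + 6)) = 3*(C + ((C² + C²) + 6)) = 3*(C + (2*C² + 6)) = 3*(C + (6 + 2*C²)) = 3*(6 + C + 2*C²) = 18 + 3*C + 6*C²)
l(D) = ¼ (l(D) = 1/4 = ¼)
q(Q) = √(18 + 4*Q + 6*Q²) (q(Q) = √(Q + (18 + 3*Q + 6*Q²)) = √(18 + 4*Q + 6*Q²))
-23 + l(-7)*q(6) = -23 + √(18 + 4*6 + 6*6²)/4 = -23 + √(18 + 24 + 6*36)/4 = -23 + √(18 + 24 + 216)/4 = -23 + √258/4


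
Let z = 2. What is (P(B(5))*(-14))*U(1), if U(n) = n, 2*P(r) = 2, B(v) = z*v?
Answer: -14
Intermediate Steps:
B(v) = 2*v
P(r) = 1 (P(r) = (1/2)*2 = 1)
(P(B(5))*(-14))*U(1) = (1*(-14))*1 = -14*1 = -14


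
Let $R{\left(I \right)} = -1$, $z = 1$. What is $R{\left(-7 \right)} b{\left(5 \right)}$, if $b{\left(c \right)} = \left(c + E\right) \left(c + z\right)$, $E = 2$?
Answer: $-42$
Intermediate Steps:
$b{\left(c \right)} = \left(1 + c\right) \left(2 + c\right)$ ($b{\left(c \right)} = \left(c + 2\right) \left(c + 1\right) = \left(2 + c\right) \left(1 + c\right) = \left(1 + c\right) \left(2 + c\right)$)
$R{\left(-7 \right)} b{\left(5 \right)} = - (2 + 5^{2} + 3 \cdot 5) = - (2 + 25 + 15) = \left(-1\right) 42 = -42$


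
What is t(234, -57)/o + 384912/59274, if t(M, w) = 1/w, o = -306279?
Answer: 373319801045/57488874579 ≈ 6.4938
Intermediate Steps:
t(234, -57)/o + 384912/59274 = 1/(-57*(-306279)) + 384912/59274 = -1/57*(-1/306279) + 384912*(1/59274) = 1/17457903 + 21384/3293 = 373319801045/57488874579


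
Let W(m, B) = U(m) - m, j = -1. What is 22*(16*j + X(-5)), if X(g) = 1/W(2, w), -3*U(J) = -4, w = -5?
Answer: -385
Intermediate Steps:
U(J) = 4/3 (U(J) = -1/3*(-4) = 4/3)
W(m, B) = 4/3 - m
X(g) = -3/2 (X(g) = 1/(4/3 - 1*2) = 1/(4/3 - 2) = 1/(-2/3) = -3/2)
22*(16*j + X(-5)) = 22*(16*(-1) - 3/2) = 22*(-16 - 3/2) = 22*(-35/2) = -385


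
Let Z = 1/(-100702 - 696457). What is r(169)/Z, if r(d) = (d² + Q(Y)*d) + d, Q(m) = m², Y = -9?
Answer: -33814687621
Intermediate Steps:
Z = -1/797159 (Z = 1/(-797159) = -1/797159 ≈ -1.2545e-6)
r(d) = d² + 82*d (r(d) = (d² + (-9)²*d) + d = (d² + 81*d) + d = d² + 82*d)
r(169)/Z = (169*(82 + 169))/(-1/797159) = (169*251)*(-797159) = 42419*(-797159) = -33814687621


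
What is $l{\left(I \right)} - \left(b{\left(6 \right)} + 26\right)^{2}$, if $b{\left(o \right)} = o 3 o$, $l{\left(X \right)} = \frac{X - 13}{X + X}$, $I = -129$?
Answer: $- \frac{2316253}{129} \approx -17955.0$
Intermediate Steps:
$l{\left(X \right)} = \frac{-13 + X}{2 X}$
$b{\left(o \right)} = 3 o^{2}$ ($b{\left(o \right)} = 3 o o = 3 o^{2}$)
$l{\left(I \right)} - \left(b{\left(6 \right)} + 26\right)^{2} = \frac{-13 - 129}{2 \left(-129\right)} - \left(3 \cdot 6^{2} + 26\right)^{2} = \frac{1}{2} \left(- \frac{1}{129}\right) \left(-142\right) - \left(3 \cdot 36 + 26\right)^{2} = \frac{71}{129} - \left(108 + 26\right)^{2} = \frac{71}{129} - 134^{2} = \frac{71}{129} - 17956 = - \frac{2316253}{129}$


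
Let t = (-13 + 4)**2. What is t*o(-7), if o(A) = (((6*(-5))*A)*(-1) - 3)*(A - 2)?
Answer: 155277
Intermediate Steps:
t = 81 (t = (-9)**2 = 81)
o(A) = (-3 + 30*A)*(-2 + A) (o(A) = (-30*A*(-1) - 3)*(-2 + A) = (30*A - 3)*(-2 + A) = (-3 + 30*A)*(-2 + A))
t*o(-7) = 81*(6 - 63*(-7) + 30*(-7)**2) = 81*(6 + 441 + 30*49) = 81*(6 + 441 + 1470) = 81*1917 = 155277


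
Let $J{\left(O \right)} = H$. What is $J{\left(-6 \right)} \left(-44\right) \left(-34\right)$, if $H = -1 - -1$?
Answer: $0$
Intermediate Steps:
$H = 0$ ($H = -1 + 1 = 0$)
$J{\left(O \right)} = 0$
$J{\left(-6 \right)} \left(-44\right) \left(-34\right) = 0 \left(-44\right) \left(-34\right) = 0 \left(-34\right) = 0$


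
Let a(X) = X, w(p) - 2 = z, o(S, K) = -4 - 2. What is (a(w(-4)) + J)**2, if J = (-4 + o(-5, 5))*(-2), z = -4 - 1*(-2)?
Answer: 400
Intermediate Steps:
o(S, K) = -6
z = -2 (z = -4 + 2 = -2)
w(p) = 0 (w(p) = 2 - 2 = 0)
J = 20 (J = (-4 - 6)*(-2) = -10*(-2) = 20)
(a(w(-4)) + J)**2 = (0 + 20)**2 = 20**2 = 400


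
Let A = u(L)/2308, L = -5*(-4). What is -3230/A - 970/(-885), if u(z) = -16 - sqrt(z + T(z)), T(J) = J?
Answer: 879672866/1593 - 1863710*sqrt(10)/27 ≈ 3.3393e+5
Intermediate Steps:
L = 20
u(z) = -16 - sqrt(2)*sqrt(z) (u(z) = -16 - sqrt(z + z) = -16 - sqrt(2*z) = -16 - sqrt(2)*sqrt(z))
A = -4/577 - sqrt(10)/1154 (A = (-16 - sqrt(2)*sqrt(20))/2308 = (-16 - sqrt(2)*2*sqrt(5))*(1/2308) = (-16 - 2*sqrt(10))*(1/2308) = -4/577 - sqrt(10)/1154 ≈ -0.0096727)
-3230/A - 970/(-885) = -3230/(-4/577 - sqrt(10)/1154) - 970/(-885) = -3230/(-4/577 - sqrt(10)/1154) - 970*(-1/885) = -3230/(-4/577 - sqrt(10)/1154) + 194/177 = 194/177 - 3230/(-4/577 - sqrt(10)/1154)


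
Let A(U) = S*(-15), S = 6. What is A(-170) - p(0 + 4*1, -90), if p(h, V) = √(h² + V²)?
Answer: -90 - 2*√2029 ≈ -180.09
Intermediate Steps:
p(h, V) = √(V² + h²)
A(U) = -90 (A(U) = 6*(-15) = -90)
A(-170) - p(0 + 4*1, -90) = -90 - √((-90)² + (0 + 4*1)²) = -90 - √(8100 + (0 + 4)²) = -90 - √(8100 + 4²) = -90 - √(8100 + 16) = -90 - √8116 = -90 - 2*√2029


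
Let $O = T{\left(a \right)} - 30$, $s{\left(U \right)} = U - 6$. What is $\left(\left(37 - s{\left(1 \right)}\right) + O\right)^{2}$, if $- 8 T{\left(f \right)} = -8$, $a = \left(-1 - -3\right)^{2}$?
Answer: $169$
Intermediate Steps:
$a = 4$ ($a = \left(-1 + \left(-1 + 4\right)\right)^{2} = \left(-1 + 3\right)^{2} = 2^{2} = 4$)
$T{\left(f \right)} = 1$ ($T{\left(f \right)} = \left(- \frac{1}{8}\right) \left(-8\right) = 1$)
$s{\left(U \right)} = -6 + U$ ($s{\left(U \right)} = U - 6 = -6 + U$)
$O = -29$ ($O = 1 - 30 = -29$)
$\left(\left(37 - s{\left(1 \right)}\right) + O\right)^{2} = \left(\left(37 - \left(-6 + 1\right)\right) - 29\right)^{2} = \left(\left(37 - -5\right) - 29\right)^{2} = \left(\left(37 + 5\right) - 29\right)^{2} = \left(42 - 29\right)^{2} = 13^{2} = 169$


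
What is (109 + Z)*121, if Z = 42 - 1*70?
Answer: 9801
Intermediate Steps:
Z = -28 (Z = 42 - 70 = -28)
(109 + Z)*121 = (109 - 28)*121 = 81*121 = 9801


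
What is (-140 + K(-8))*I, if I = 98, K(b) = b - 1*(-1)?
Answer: -14406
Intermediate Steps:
K(b) = 1 + b (K(b) = b + 1 = 1 + b)
(-140 + K(-8))*I = (-140 + (1 - 8))*98 = (-140 - 7)*98 = -147*98 = -14406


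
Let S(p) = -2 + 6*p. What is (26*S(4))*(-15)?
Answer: -8580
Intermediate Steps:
(26*S(4))*(-15) = (26*(-2 + 6*4))*(-15) = (26*(-2 + 24))*(-15) = (26*22)*(-15) = 572*(-15) = -8580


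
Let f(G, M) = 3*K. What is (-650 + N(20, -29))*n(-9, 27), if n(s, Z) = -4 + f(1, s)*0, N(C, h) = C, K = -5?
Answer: 2520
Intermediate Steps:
f(G, M) = -15 (f(G, M) = 3*(-5) = -15)
n(s, Z) = -4 (n(s, Z) = -4 - 15*0 = -4 + 0 = -4)
(-650 + N(20, -29))*n(-9, 27) = (-650 + 20)*(-4) = -630*(-4) = 2520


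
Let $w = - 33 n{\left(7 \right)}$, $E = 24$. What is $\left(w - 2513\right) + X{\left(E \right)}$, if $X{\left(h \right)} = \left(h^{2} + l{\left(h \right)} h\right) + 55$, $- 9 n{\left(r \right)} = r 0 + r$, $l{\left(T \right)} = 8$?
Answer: $- \frac{4993}{3} \approx -1664.3$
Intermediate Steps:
$n{\left(r \right)} = - \frac{r}{9}$ ($n{\left(r \right)} = - \frac{r 0 + r}{9} = - \frac{0 + r}{9} = - \frac{r}{9}$)
$X{\left(h \right)} = 55 + h^{2} + 8 h$ ($X{\left(h \right)} = \left(h^{2} + 8 h\right) + 55 = 55 + h^{2} + 8 h$)
$w = \frac{77}{3}$ ($w = - 33 \left(\left(- \frac{1}{9}\right) 7\right) = \left(-33\right) \left(- \frac{7}{9}\right) = \frac{77}{3} \approx 25.667$)
$\left(w - 2513\right) + X{\left(E \right)} = \left(\frac{77}{3} - 2513\right) + \left(55 + 24^{2} + 8 \cdot 24\right) = - \frac{7462}{3} + \left(55 + 576 + 192\right) = - \frac{7462}{3} + 823 = - \frac{4993}{3}$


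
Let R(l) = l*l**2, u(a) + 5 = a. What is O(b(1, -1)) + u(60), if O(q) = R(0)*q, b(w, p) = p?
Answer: 55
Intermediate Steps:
u(a) = -5 + a
R(l) = l**3
O(q) = 0 (O(q) = 0**3*q = 0*q = 0)
O(b(1, -1)) + u(60) = 0 + (-5 + 60) = 0 + 55 = 55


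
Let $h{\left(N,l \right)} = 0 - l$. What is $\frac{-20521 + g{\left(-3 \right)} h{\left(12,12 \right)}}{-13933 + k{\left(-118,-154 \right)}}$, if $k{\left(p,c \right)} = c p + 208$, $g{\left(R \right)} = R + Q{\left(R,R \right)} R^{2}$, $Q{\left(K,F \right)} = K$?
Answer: $- \frac{20161}{4447} \approx -4.5336$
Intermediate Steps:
$g{\left(R \right)} = R + R^{3}$ ($g{\left(R \right)} = R + R R^{2} = R + R^{3}$)
$k{\left(p,c \right)} = 208 + c p$
$h{\left(N,l \right)} = - l$
$\frac{-20521 + g{\left(-3 \right)} h{\left(12,12 \right)}}{-13933 + k{\left(-118,-154 \right)}} = \frac{-20521 + \left(-3 + \left(-3\right)^{3}\right) \left(\left(-1\right) 12\right)}{-13933 + \left(208 - -18172\right)} = \frac{-20521 + \left(-3 - 27\right) \left(-12\right)}{-13933 + \left(208 + 18172\right)} = \frac{-20521 - -360}{-13933 + 18380} = \frac{-20521 + 360}{4447} = \left(-20161\right) \frac{1}{4447} = - \frac{20161}{4447}$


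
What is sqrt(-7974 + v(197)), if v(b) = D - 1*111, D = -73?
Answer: I*sqrt(8158) ≈ 90.322*I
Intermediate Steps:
v(b) = -184 (v(b) = -73 - 1*111 = -73 - 111 = -184)
sqrt(-7974 + v(197)) = sqrt(-7974 - 184) = sqrt(-8158) = I*sqrt(8158)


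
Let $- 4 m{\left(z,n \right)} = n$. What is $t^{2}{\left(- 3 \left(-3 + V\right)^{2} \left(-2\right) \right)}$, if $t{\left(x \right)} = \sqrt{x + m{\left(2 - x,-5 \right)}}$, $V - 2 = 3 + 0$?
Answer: $\frac{101}{4} \approx 25.25$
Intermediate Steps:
$m{\left(z,n \right)} = - \frac{n}{4}$
$V = 5$ ($V = 2 + \left(3 + 0\right) = 2 + 3 = 5$)
$t{\left(x \right)} = \sqrt{\frac{5}{4} + x}$ ($t{\left(x \right)} = \sqrt{x - - \frac{5}{4}} = \sqrt{x + \frac{5}{4}} = \sqrt{\frac{5}{4} + x}$)
$t^{2}{\left(- 3 \left(-3 + V\right)^{2} \left(-2\right) \right)} = \left(\frac{\sqrt{5 + 4 - 3 \left(-3 + 5\right)^{2} \left(-2\right)}}{2}\right)^{2} = \left(\frac{\sqrt{5 + 4 - 3 \cdot 2^{2} \left(-2\right)}}{2}\right)^{2} = \left(\frac{\sqrt{5 + 4 \left(-3\right) 4 \left(-2\right)}}{2}\right)^{2} = \left(\frac{\sqrt{5 + 4 \left(\left(-12\right) \left(-2\right)\right)}}{2}\right)^{2} = \left(\frac{\sqrt{5 + 4 \cdot 24}}{2}\right)^{2} = \left(\frac{\sqrt{5 + 96}}{2}\right)^{2} = \left(\frac{\sqrt{101}}{2}\right)^{2} = \frac{101}{4}$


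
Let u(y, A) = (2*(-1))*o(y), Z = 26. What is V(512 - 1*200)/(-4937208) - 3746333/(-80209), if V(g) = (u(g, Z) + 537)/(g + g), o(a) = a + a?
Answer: 1282418824242815/27456590475392 ≈ 46.707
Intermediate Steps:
o(a) = 2*a
u(y, A) = -4*y (u(y, A) = (2*(-1))*(2*y) = -4*y)
V(g) = (537 - 4*g)/(2*g) (V(g) = (-4*g + 537)/(g + g) = (537 - 4*g)/((2*g)) = (537 - 4*g)*(1/(2*g)) = (537 - 4*g)/(2*g))
V(512 - 1*200)/(-4937208) - 3746333/(-80209) = (-2 + 537/(2*(512 - 1*200)))/(-4937208) - 3746333/(-80209) = (-2 + 537/(2*(512 - 200)))*(-1/4937208) - 3746333*(-1/80209) = (-2 + (537/2)/312)*(-1/4937208) + 3746333/80209 = (-2 + (537/2)*(1/312))*(-1/4937208) + 3746333/80209 = (-2 + 179/208)*(-1/4937208) + 3746333/80209 = -237/208*(-1/4937208) + 3746333/80209 = 79/342313088 + 3746333/80209 = 1282418824242815/27456590475392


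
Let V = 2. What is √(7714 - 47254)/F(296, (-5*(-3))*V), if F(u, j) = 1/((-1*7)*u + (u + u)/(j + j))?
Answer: -61864*I*√9885/15 ≈ -4.1005e+5*I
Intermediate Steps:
F(u, j) = 1/(-7*u + u/j) (F(u, j) = 1/(-7*u + (2*u)/((2*j))) = 1/(-7*u + (2*u)*(1/(2*j))) = 1/(-7*u + u/j))
√(7714 - 47254)/F(296, (-5*(-3))*V) = √(7714 - 47254)/((-1*-5*(-3)*2/(296*(-1 + 7*(-5*(-3)*2))))) = √(-39540)/((-1*15*2*1/296/(-1 + 7*(15*2)))) = (2*I*√9885)/((-1*30*1/296/(-1 + 7*30))) = (2*I*√9885)/((-1*30*1/296/(-1 + 210))) = (2*I*√9885)/((-1*30*1/296/209)) = (2*I*√9885)/((-1*30*1/296*1/209)) = (2*I*√9885)/(-15/30932) = (2*I*√9885)*(-30932/15) = -61864*I*√9885/15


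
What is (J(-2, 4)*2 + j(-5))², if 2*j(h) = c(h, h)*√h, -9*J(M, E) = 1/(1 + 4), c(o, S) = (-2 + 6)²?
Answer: -647996/2025 - 32*I*√5/45 ≈ -320.0 - 1.5901*I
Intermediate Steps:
c(o, S) = 16 (c(o, S) = 4² = 16)
J(M, E) = -1/45 (J(M, E) = -1/(9*(1 + 4)) = -⅑/5 = -⅑*⅕ = -1/45)
j(h) = 8*√h (j(h) = (16*√h)/2 = 8*√h)
(J(-2, 4)*2 + j(-5))² = (-1/45*2 + 8*√(-5))² = (-2/45 + 8*(I*√5))² = (-2/45 + 8*I*√5)²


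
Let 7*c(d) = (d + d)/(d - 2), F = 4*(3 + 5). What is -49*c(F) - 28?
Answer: -644/15 ≈ -42.933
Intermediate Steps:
F = 32 (F = 4*8 = 32)
c(d) = 2*d/(7*(-2 + d)) (c(d) = ((d + d)/(d - 2))/7 = ((2*d)/(-2 + d))/7 = (2*d/(-2 + d))/7 = 2*d/(7*(-2 + d)))
-49*c(F) - 28 = -14*32/(-2 + 32) - 28 = -14*32/30 - 28 = -49*32/105 - 28 = -224/15 - 28 = -644/15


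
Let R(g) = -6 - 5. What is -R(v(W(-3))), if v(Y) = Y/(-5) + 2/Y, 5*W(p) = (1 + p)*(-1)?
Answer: 11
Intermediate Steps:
W(p) = -⅕ - p/5 (W(p) = ((1 + p)*(-1))/5 = (-1 - p)/5 = -⅕ - p/5)
v(Y) = 2/Y - Y/5 (v(Y) = Y*(-⅕) + 2/Y = -Y/5 + 2/Y = 2/Y - Y/5)
R(g) = -11
-R(v(W(-3))) = -1*(-11) = 11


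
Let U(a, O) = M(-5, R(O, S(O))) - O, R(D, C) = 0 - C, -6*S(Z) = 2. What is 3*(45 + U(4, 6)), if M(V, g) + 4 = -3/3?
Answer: 102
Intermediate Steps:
S(Z) = -1/3 (S(Z) = -1/6*2 = -1/3)
R(D, C) = -C
M(V, g) = -5 (M(V, g) = -4 - 3/3 = -4 - 3*1/3 = -4 - 1 = -5)
U(a, O) = -5 - O
3*(45 + U(4, 6)) = 3*(45 + (-5 - 1*6)) = 3*(45 + (-5 - 6)) = 3*(45 - 11) = 3*34 = 102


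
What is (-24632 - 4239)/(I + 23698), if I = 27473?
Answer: -28871/51171 ≈ -0.56421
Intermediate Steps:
(-24632 - 4239)/(I + 23698) = (-24632 - 4239)/(27473 + 23698) = -28871/51171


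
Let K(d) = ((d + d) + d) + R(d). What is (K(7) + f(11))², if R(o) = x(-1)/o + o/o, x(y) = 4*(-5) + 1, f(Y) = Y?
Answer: 44944/49 ≈ 917.22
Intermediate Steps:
x(y) = -19 (x(y) = -20 + 1 = -19)
R(o) = 1 - 19/o (R(o) = -19/o + o/o = -19/o + 1 = 1 - 19/o)
K(d) = 3*d + (-19 + d)/d (K(d) = ((d + d) + d) + (-19 + d)/d = (2*d + d) + (-19 + d)/d = 3*d + (-19 + d)/d)
(K(7) + f(11))² = ((1 - 19/7 + 3*7) + 11)² = ((1 - 19*⅐ + 21) + 11)² = ((1 - 19/7 + 21) + 11)² = (135/7 + 11)² = (212/7)² = 44944/49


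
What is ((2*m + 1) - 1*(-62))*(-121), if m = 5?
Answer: -8833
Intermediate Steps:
((2*m + 1) - 1*(-62))*(-121) = ((2*5 + 1) - 1*(-62))*(-121) = ((10 + 1) + 62)*(-121) = (11 + 62)*(-121) = 73*(-121) = -8833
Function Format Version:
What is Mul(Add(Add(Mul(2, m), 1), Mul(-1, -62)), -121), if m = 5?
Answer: -8833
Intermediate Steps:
Mul(Add(Add(Mul(2, m), 1), Mul(-1, -62)), -121) = Mul(Add(Add(Mul(2, 5), 1), Mul(-1, -62)), -121) = Mul(Add(Add(10, 1), 62), -121) = Mul(Add(11, 62), -121) = Mul(73, -121) = -8833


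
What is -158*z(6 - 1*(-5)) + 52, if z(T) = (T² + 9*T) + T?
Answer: -36446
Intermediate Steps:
z(T) = T² + 10*T
-158*z(6 - 1*(-5)) + 52 = -158*(6 - 1*(-5))*(10 + (6 - 1*(-5))) + 52 = -158*(6 + 5)*(10 + (6 + 5)) + 52 = -1738*(10 + 11) + 52 = -1738*21 + 52 = -158*231 + 52 = -36498 + 52 = -36446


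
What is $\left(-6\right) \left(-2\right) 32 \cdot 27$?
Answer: $10368$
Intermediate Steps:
$\left(-6\right) \left(-2\right) 32 \cdot 27 = 12 \cdot 32 \cdot 27 = 384 \cdot 27 = 10368$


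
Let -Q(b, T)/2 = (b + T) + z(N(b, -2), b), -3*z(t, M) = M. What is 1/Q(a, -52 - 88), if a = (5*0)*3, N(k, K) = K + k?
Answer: 1/280 ≈ 0.0035714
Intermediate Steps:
z(t, M) = -M/3
a = 0 (a = 0*3 = 0)
Q(b, T) = -2*T - 4*b/3 (Q(b, T) = -2*((b + T) - b/3) = -2*((T + b) - b/3) = -2*(T + 2*b/3) = -2*T - 4*b/3)
1/Q(a, -52 - 88) = 1/(-2*(-52 - 88) - 4/3*0) = 1/(-2*(-140) + 0) = 1/(280 + 0) = 1/280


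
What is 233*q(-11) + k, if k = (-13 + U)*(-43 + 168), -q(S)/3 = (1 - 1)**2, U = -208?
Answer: -27625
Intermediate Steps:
q(S) = 0 (q(S) = -3*(1 - 1)**2 = -3*0**2 = -3*0 = 0)
k = -27625 (k = (-13 - 208)*(-43 + 168) = -221*125 = -27625)
233*q(-11) + k = 233*0 - 27625 = 0 - 27625 = -27625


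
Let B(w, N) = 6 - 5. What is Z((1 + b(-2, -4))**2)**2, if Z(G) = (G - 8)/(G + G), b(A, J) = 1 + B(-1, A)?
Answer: 1/324 ≈ 0.0030864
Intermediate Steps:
B(w, N) = 1
b(A, J) = 2 (b(A, J) = 1 + 1 = 2)
Z(G) = (-8 + G)/(2*G) (Z(G) = (-8 + G)/((2*G)) = (-8 + G)*(1/(2*G)) = (-8 + G)/(2*G))
Z((1 + b(-2, -4))**2)**2 = ((-8 + (1 + 2)**2)/(2*((1 + 2)**2)))**2 = ((-8 + 3**2)/(2*(3**2)))**2 = ((1/2)*(-8 + 9)/9)**2 = ((1/2)*(1/9)*1)**2 = (1/18)**2 = 1/324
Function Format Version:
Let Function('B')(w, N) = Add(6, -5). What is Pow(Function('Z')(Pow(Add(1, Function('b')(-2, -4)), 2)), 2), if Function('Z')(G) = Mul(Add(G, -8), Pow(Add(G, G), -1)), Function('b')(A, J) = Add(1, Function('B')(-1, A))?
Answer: Rational(1, 324) ≈ 0.0030864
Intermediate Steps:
Function('B')(w, N) = 1
Function('b')(A, J) = 2 (Function('b')(A, J) = Add(1, 1) = 2)
Function('Z')(G) = Mul(Rational(1, 2), Pow(G, -1), Add(-8, G)) (Function('Z')(G) = Mul(Add(-8, G), Pow(Mul(2, G), -1)) = Mul(Add(-8, G), Mul(Rational(1, 2), Pow(G, -1))) = Mul(Rational(1, 2), Pow(G, -1), Add(-8, G)))
Pow(Function('Z')(Pow(Add(1, Function('b')(-2, -4)), 2)), 2) = Pow(Mul(Rational(1, 2), Pow(Pow(Add(1, 2), 2), -1), Add(-8, Pow(Add(1, 2), 2))), 2) = Pow(Mul(Rational(1, 2), Pow(Pow(3, 2), -1), Add(-8, Pow(3, 2))), 2) = Pow(Mul(Rational(1, 2), Pow(9, -1), Add(-8, 9)), 2) = Pow(Mul(Rational(1, 2), Rational(1, 9), 1), 2) = Pow(Rational(1, 18), 2) = Rational(1, 324)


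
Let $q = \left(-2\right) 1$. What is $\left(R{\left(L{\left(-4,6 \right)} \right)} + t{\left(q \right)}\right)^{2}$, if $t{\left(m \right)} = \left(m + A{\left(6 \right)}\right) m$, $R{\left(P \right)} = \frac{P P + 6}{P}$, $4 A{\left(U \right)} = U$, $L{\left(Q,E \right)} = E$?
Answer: $64$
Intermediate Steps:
$A{\left(U \right)} = \frac{U}{4}$
$q = -2$
$R{\left(P \right)} = \frac{6 + P^{2}}{P}$ ($R{\left(P \right)} = \frac{P^{2} + 6}{P} = \frac{6 + P^{2}}{P}$)
$t{\left(m \right)} = m \left(\frac{3}{2} + m\right)$ ($t{\left(m \right)} = \left(m + \frac{1}{4} \cdot 6\right) m = \left(m + \frac{3}{2}\right) m = \left(\frac{3}{2} + m\right) m = m \left(\frac{3}{2} + m\right)$)
$\left(R{\left(L{\left(-4,6 \right)} \right)} + t{\left(q \right)}\right)^{2} = \left(\left(6 + \frac{6}{6}\right) + \frac{1}{2} \left(-2\right) \left(3 + 2 \left(-2\right)\right)\right)^{2} = \left(\left(6 + 6 \cdot \frac{1}{6}\right) + \frac{1}{2} \left(-2\right) \left(3 - 4\right)\right)^{2} = \left(\left(6 + 1\right) + \frac{1}{2} \left(-2\right) \left(-1\right)\right)^{2} = \left(7 + 1\right)^{2} = 8^{2} = 64$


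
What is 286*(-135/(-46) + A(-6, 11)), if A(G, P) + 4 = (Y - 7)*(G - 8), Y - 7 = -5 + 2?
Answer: 269269/23 ≈ 11707.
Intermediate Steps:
Y = 4 (Y = 7 + (-5 + 2) = 7 - 3 = 4)
A(G, P) = 20 - 3*G (A(G, P) = -4 + (4 - 7)*(G - 8) = -4 - 3*(-8 + G) = -4 + (24 - 3*G) = 20 - 3*G)
286*(-135/(-46) + A(-6, 11)) = 286*(-135/(-46) + (20 - 3*(-6))) = 286*(-135*(-1/46) + (20 + 18)) = 286*(135/46 + 38) = 286*(1883/46) = 269269/23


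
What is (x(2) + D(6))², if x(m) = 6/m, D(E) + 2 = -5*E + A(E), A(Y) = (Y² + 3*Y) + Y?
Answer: 961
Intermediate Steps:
A(Y) = Y² + 4*Y
D(E) = -2 - 5*E + E*(4 + E) (D(E) = -2 + (-5*E + E*(4 + E)) = -2 - 5*E + E*(4 + E))
(x(2) + D(6))² = (6/2 + (-2 + 6² - 1*6))² = (6*(½) + (-2 + 36 - 6))² = (3 + 28)² = 31² = 961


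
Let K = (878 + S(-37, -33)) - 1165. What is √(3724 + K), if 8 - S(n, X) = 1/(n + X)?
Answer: √16880570/70 ≈ 58.694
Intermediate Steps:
S(n, X) = 8 - 1/(X + n) (S(n, X) = 8 - 1/(n + X) = 8 - 1/(X + n))
K = -19529/70 (K = (878 + (-1 + 8*(-33) + 8*(-37))/(-33 - 37)) - 1165 = (878 + (-1 - 264 - 296)/(-70)) - 1165 = (878 - 1/70*(-561)) - 1165 = (878 + 561/70) - 1165 = 62021/70 - 1165 = -19529/70 ≈ -278.99)
√(3724 + K) = √(3724 - 19529/70) = √(241151/70) = √16880570/70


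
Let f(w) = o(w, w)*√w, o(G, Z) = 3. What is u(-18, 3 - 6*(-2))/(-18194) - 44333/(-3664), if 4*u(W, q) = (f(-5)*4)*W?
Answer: 44333/3664 + 27*I*√5/9097 ≈ 12.1 + 0.0066367*I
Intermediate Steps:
f(w) = 3*√w
u(W, q) = 3*I*W*√5 (u(W, q) = (((3*√(-5))*4)*W)/4 = (((3*(I*√5))*4)*W)/4 = (((3*I*√5)*4)*W)/4 = ((12*I*√5)*W)/4 = (12*I*W*√5)/4 = 3*I*W*√5)
u(-18, 3 - 6*(-2))/(-18194) - 44333/(-3664) = (3*I*(-18)*√5)/(-18194) - 44333/(-3664) = -54*I*√5*(-1/18194) - 44333*(-1/3664) = 27*I*√5/9097 + 44333/3664 = 44333/3664 + 27*I*√5/9097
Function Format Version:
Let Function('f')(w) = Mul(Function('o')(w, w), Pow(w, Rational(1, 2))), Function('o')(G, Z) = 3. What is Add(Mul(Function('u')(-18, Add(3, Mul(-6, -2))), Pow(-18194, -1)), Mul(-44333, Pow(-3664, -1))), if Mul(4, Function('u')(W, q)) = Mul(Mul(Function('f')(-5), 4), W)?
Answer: Add(Rational(44333, 3664), Mul(Rational(27, 9097), I, Pow(5, Rational(1, 2)))) ≈ Add(12.100, Mul(0.0066367, I))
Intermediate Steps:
Function('f')(w) = Mul(3, Pow(w, Rational(1, 2)))
Function('u')(W, q) = Mul(3, I, W, Pow(5, Rational(1, 2))) (Function('u')(W, q) = Mul(Rational(1, 4), Mul(Mul(Mul(3, Pow(-5, Rational(1, 2))), 4), W)) = Mul(Rational(1, 4), Mul(Mul(Mul(3, Mul(I, Pow(5, Rational(1, 2)))), 4), W)) = Mul(Rational(1, 4), Mul(Mul(Mul(3, I, Pow(5, Rational(1, 2))), 4), W)) = Mul(Rational(1, 4), Mul(Mul(12, I, Pow(5, Rational(1, 2))), W)) = Mul(Rational(1, 4), Mul(12, I, W, Pow(5, Rational(1, 2)))) = Mul(3, I, W, Pow(5, Rational(1, 2))))
Add(Mul(Function('u')(-18, Add(3, Mul(-6, -2))), Pow(-18194, -1)), Mul(-44333, Pow(-3664, -1))) = Add(Mul(Mul(3, I, -18, Pow(5, Rational(1, 2))), Pow(-18194, -1)), Mul(-44333, Pow(-3664, -1))) = Add(Mul(Mul(-54, I, Pow(5, Rational(1, 2))), Rational(-1, 18194)), Mul(-44333, Rational(-1, 3664))) = Add(Mul(Rational(27, 9097), I, Pow(5, Rational(1, 2))), Rational(44333, 3664)) = Add(Rational(44333, 3664), Mul(Rational(27, 9097), I, Pow(5, Rational(1, 2))))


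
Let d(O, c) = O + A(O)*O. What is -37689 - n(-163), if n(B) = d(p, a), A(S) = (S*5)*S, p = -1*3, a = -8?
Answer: -37551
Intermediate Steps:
p = -3
A(S) = 5*S² (A(S) = (5*S)*S = 5*S²)
d(O, c) = O + 5*O³ (d(O, c) = O + (5*O²)*O = O + 5*O³)
n(B) = -138 (n(B) = -3 + 5*(-3)³ = -3 + 5*(-27) = -3 - 135 = -138)
-37689 - n(-163) = -37689 - 1*(-138) = -37689 + 138 = -37551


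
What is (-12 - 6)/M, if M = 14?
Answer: -9/7 ≈ -1.2857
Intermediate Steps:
(-12 - 6)/M = (-12 - 6)/14 = (1/14)*(-18) = -9/7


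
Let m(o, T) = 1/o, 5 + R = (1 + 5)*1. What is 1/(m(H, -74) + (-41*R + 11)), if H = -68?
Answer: -68/2041 ≈ -0.033317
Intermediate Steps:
R = 1 (R = -5 + (1 + 5)*1 = -5 + 6*1 = -5 + 6 = 1)
1/(m(H, -74) + (-41*R + 11)) = 1/(1/(-68) + (-41*1 + 11)) = 1/(-1/68 + (-41 + 11)) = 1/(-1/68 - 30) = 1/(-2041/68) = -68/2041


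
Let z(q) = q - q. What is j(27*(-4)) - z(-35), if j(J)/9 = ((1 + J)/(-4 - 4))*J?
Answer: -26001/2 ≈ -13001.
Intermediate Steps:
z(q) = 0
j(J) = 9*J*(-⅛ - J/8) (j(J) = 9*(((1 + J)/(-4 - 4))*J) = 9*(((1 + J)/(-8))*J) = 9*(((1 + J)*(-⅛))*J) = 9*((-⅛ - J/8)*J) = 9*(J*(-⅛ - J/8)) = 9*J*(-⅛ - J/8))
j(27*(-4)) - z(-35) = -9*27*(-4)*(1 + 27*(-4))/8 - 1*0 = -9/8*(-108)*(1 - 108) + 0 = -9/8*(-108)*(-107) + 0 = -26001/2 + 0 = -26001/2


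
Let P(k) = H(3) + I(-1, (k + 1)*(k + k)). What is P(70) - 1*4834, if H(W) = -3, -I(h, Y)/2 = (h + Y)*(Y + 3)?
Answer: -197651791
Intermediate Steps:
I(h, Y) = -2*(3 + Y)*(Y + h) (I(h, Y) = -2*(h + Y)*(Y + 3) = -2*(Y + h)*(3 + Y) = -2*(3 + Y)*(Y + h))
P(k) = 3 - 8*k*(1 + k) - 8*k**2*(1 + k)**2 (P(k) = -3 + (-6*(k + 1)*(k + k) - 6*(-1) - 2*(k + 1)**2*(k + k)**2 - 2*(k + 1)*(k + k)*(-1)) = -3 + (-6*(1 + k)*2*k + 6 - 2*4*k**2*(1 + k)**2 - 2*(1 + k)*(2*k)*(-1)) = -3 + (-12*k*(1 + k) + 6 - 2*4*k**2*(1 + k)**2 - 2*2*k*(1 + k)*(-1)) = -3 + (-12*k*(1 + k) + 6 - 8*k**2*(1 + k)**2 + 4*k*(1 + k)) = -3 + (6 - 8*k*(1 + k) - 8*k**2*(1 + k)**2) = 3 - 8*k*(1 + k) - 8*k**2*(1 + k)**2)
P(70) - 1*4834 = (3 - 8*70*(1 + 70) - 8*70**2*(1 + 70)**2) - 1*4834 = (3 - 8*70*71 - 8*4900*71**2) - 4834 = (3 - 39760 - 8*4900*5041) - 4834 = (3 - 39760 - 197607200) - 4834 = -197646957 - 4834 = -197651791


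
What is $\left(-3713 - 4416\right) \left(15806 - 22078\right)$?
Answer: $50985088$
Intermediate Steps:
$\left(-3713 - 4416\right) \left(15806 - 22078\right) = \left(-8129\right) \left(-6272\right) = 50985088$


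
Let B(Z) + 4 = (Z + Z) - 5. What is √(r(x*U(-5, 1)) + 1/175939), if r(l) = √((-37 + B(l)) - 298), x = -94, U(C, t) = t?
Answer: √(175939 + 61909063442*I*√133)/175939 ≈ 3.396 + 3.396*I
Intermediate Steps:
B(Z) = -9 + 2*Z (B(Z) = -4 + ((Z + Z) - 5) = -4 + (2*Z - 5) = -4 + (-5 + 2*Z) = -9 + 2*Z)
r(l) = √(-344 + 2*l) (r(l) = √((-37 + (-9 + 2*l)) - 298) = √((-46 + 2*l) - 298) = √(-344 + 2*l))
√(r(x*U(-5, 1)) + 1/175939) = √(√(-344 + 2*(-94*1)) + 1/175939) = √(√(-344 + 2*(-94)) + 1/175939) = √(√(-344 - 188) + 1/175939) = √(√(-532) + 1/175939) = √(2*I*√133 + 1/175939) = √(1/175939 + 2*I*√133)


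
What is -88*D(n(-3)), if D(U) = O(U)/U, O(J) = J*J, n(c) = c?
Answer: 264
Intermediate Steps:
O(J) = J²
D(U) = U (D(U) = U²/U = U)
-88*D(n(-3)) = -88*(-3) = 264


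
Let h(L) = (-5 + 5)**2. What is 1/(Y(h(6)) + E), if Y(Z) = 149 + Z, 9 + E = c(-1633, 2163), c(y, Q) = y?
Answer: -1/1493 ≈ -0.00066979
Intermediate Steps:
h(L) = 0 (h(L) = 0**2 = 0)
E = -1642 (E = -9 - 1633 = -1642)
1/(Y(h(6)) + E) = 1/((149 + 0) - 1642) = 1/(149 - 1642) = 1/(-1493) = -1/1493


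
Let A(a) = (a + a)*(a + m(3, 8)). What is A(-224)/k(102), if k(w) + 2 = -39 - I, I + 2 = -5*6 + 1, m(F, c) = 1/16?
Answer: -50162/5 ≈ -10032.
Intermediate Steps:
m(F, c) = 1/16
A(a) = 2*a*(1/16 + a) (A(a) = (a + a)*(a + 1/16) = (2*a)*(1/16 + a) = 2*a*(1/16 + a))
I = -31 (I = -2 + (-5*6 + 1) = -2 + (-30 + 1) = -2 - 29 = -31)
k(w) = -10 (k(w) = -2 + (-39 - 1*(-31)) = -2 + (-39 + 31) = -2 - 8 = -10)
A(-224)/k(102) = ((⅛)*(-224)*(1 + 16*(-224)))/(-10) = ((⅛)*(-224)*(1 - 3584))*(-⅒) = ((⅛)*(-224)*(-3583))*(-⅒) = 100324*(-⅒) = -50162/5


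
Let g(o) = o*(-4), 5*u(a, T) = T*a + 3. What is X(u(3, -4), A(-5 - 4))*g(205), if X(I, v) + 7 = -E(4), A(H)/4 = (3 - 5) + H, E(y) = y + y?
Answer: 12300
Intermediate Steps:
E(y) = 2*y
u(a, T) = 3/5 + T*a/5 (u(a, T) = (T*a + 3)/5 = (3 + T*a)/5 = 3/5 + T*a/5)
A(H) = -8 + 4*H (A(H) = 4*((3 - 5) + H) = 4*(-2 + H) = -8 + 4*H)
g(o) = -4*o
X(I, v) = -15 (X(I, v) = -7 - 2*4 = -7 - 1*8 = -7 - 8 = -15)
X(u(3, -4), A(-5 - 4))*g(205) = -(-60)*205 = -15*(-820) = 12300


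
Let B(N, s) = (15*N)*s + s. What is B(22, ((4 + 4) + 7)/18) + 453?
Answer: 4373/6 ≈ 728.83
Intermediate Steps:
B(N, s) = s + 15*N*s (B(N, s) = 15*N*s + s = s + 15*N*s)
B(22, ((4 + 4) + 7)/18) + 453 = (((4 + 4) + 7)/18)*(1 + 15*22) + 453 = ((8 + 7)*(1/18))*(1 + 330) + 453 = (15*(1/18))*331 + 453 = (5/6)*331 + 453 = 1655/6 + 453 = 4373/6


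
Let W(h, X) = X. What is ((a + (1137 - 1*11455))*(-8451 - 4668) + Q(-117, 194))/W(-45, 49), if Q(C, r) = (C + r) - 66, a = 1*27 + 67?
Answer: 134128667/49 ≈ 2.7373e+6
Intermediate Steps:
a = 94 (a = 27 + 67 = 94)
Q(C, r) = -66 + C + r
((a + (1137 - 1*11455))*(-8451 - 4668) + Q(-117, 194))/W(-45, 49) = ((94 + (1137 - 1*11455))*(-8451 - 4668) + (-66 - 117 + 194))/49 = ((94 + (1137 - 11455))*(-13119) + 11)*(1/49) = ((94 - 10318)*(-13119) + 11)*(1/49) = (-10224*(-13119) + 11)*(1/49) = (134128656 + 11)*(1/49) = 134128667*(1/49) = 134128667/49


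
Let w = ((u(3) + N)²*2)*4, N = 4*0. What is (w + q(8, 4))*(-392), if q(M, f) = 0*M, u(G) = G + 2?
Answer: -78400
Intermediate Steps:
u(G) = 2 + G
q(M, f) = 0
N = 0
w = 200 (w = (((2 + 3) + 0)²*2)*4 = ((5 + 0)²*2)*4 = (5²*2)*4 = (25*2)*4 = 50*4 = 200)
(w + q(8, 4))*(-392) = (200 + 0)*(-392) = 200*(-392) = -78400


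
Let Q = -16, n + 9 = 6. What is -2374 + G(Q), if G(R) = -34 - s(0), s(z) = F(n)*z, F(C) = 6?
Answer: -2408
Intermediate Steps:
n = -3 (n = -9 + 6 = -3)
s(z) = 6*z
G(R) = -34 (G(R) = -34 - 6*0 = -34 - 1*0 = -34 + 0 = -34)
-2374 + G(Q) = -2374 - 34 = -2408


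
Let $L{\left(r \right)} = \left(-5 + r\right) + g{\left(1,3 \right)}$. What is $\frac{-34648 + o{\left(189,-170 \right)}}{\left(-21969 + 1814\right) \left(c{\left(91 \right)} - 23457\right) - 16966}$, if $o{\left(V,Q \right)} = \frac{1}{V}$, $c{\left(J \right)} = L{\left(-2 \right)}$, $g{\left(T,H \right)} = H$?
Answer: $- \frac{6548471}{89366663421} \approx -7.3276 \cdot 10^{-5}$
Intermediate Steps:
$L{\left(r \right)} = -2 + r$ ($L{\left(r \right)} = \left(-5 + r\right) + 3 = -2 + r$)
$c{\left(J \right)} = -4$ ($c{\left(J \right)} = -2 - 2 = -4$)
$\frac{-34648 + o{\left(189,-170 \right)}}{\left(-21969 + 1814\right) \left(c{\left(91 \right)} - 23457\right) - 16966} = \frac{-34648 + \frac{1}{189}}{\left(-21969 + 1814\right) \left(-4 - 23457\right) - 16966} = \frac{-34648 + \frac{1}{189}}{\left(-20155\right) \left(-23461\right) - 16966} = - \frac{6548471}{189 \left(472856455 - 16966\right)} = - \frac{6548471}{189 \cdot 472839489} = \left(- \frac{6548471}{189}\right) \frac{1}{472839489} = - \frac{6548471}{89366663421}$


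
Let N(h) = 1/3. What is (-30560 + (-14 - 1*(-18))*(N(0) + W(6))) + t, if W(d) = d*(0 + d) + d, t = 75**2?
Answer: -74297/3 ≈ -24766.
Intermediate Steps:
t = 5625
N(h) = 1/3
W(d) = d + d**2 (W(d) = d*d + d = d**2 + d = d + d**2)
(-30560 + (-14 - 1*(-18))*(N(0) + W(6))) + t = (-30560 + (-14 - 1*(-18))*(1/3 + 6*(1 + 6))) + 5625 = (-30560 + (-14 + 18)*(1/3 + 6*7)) + 5625 = (-30560 + 4*(1/3 + 42)) + 5625 = (-30560 + 4*(127/3)) + 5625 = (-30560 + 508/3) + 5625 = -91172/3 + 5625 = -74297/3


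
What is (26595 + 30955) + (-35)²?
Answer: 58775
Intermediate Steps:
(26595 + 30955) + (-35)² = 57550 + 1225 = 58775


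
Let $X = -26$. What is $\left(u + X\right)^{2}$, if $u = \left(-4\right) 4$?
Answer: $1764$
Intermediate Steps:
$u = -16$
$\left(u + X\right)^{2} = \left(-16 - 26\right)^{2} = \left(-42\right)^{2} = 1764$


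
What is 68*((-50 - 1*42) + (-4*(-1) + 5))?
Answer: -5644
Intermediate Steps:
68*((-50 - 1*42) + (-4*(-1) + 5)) = 68*((-50 - 42) + (4 + 5)) = 68*(-92 + 9) = 68*(-83) = -5644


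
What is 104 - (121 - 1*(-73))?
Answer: -90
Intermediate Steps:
104 - (121 - 1*(-73)) = 104 - (121 + 73) = 104 - 1*194 = 104 - 194 = -90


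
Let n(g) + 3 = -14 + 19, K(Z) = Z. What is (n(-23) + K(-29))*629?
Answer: -16983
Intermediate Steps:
n(g) = 2 (n(g) = -3 + (-14 + 19) = -3 + 5 = 2)
(n(-23) + K(-29))*629 = (2 - 29)*629 = -27*629 = -16983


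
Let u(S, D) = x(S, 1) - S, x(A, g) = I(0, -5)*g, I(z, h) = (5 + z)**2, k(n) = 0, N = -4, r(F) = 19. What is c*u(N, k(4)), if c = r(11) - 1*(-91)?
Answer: 3190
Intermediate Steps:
c = 110 (c = 19 - 1*(-91) = 19 + 91 = 110)
x(A, g) = 25*g (x(A, g) = (5 + 0)**2*g = 5**2*g = 25*g)
u(S, D) = 25 - S (u(S, D) = 25*1 - S = 25 - S)
c*u(N, k(4)) = 110*(25 - 1*(-4)) = 110*(25 + 4) = 110*29 = 3190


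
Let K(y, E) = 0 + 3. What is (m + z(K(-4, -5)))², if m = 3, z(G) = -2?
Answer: 1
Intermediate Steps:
K(y, E) = 3
(m + z(K(-4, -5)))² = (3 - 2)² = 1² = 1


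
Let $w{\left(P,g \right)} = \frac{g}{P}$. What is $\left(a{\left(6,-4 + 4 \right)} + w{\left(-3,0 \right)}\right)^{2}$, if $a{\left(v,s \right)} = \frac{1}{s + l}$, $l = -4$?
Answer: $\frac{1}{16} \approx 0.0625$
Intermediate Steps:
$a{\left(v,s \right)} = \frac{1}{-4 + s}$ ($a{\left(v,s \right)} = \frac{1}{s - 4} = \frac{1}{-4 + s}$)
$\left(a{\left(6,-4 + 4 \right)} + w{\left(-3,0 \right)}\right)^{2} = \left(\frac{1}{-4 + \left(-4 + 4\right)} + \frac{0}{-3}\right)^{2} = \left(\frac{1}{-4 + 0} + 0 \left(- \frac{1}{3}\right)\right)^{2} = \left(\frac{1}{-4} + 0\right)^{2} = \left(- \frac{1}{4} + 0\right)^{2} = \left(- \frac{1}{4}\right)^{2} = \frac{1}{16}$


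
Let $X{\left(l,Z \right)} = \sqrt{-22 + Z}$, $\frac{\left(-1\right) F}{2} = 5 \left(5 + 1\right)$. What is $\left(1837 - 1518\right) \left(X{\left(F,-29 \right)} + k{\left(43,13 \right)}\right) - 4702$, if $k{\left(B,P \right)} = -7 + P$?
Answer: $-2788 + 319 i \sqrt{51} \approx -2788.0 + 2278.1 i$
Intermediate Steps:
$F = -60$ ($F = - 2 \cdot 5 \left(5 + 1\right) = - 2 \cdot 5 \cdot 6 = \left(-2\right) 30 = -60$)
$\left(1837 - 1518\right) \left(X{\left(F,-29 \right)} + k{\left(43,13 \right)}\right) - 4702 = \left(1837 - 1518\right) \left(\sqrt{-22 - 29} + \left(-7 + 13\right)\right) - 4702 = 319 \left(\sqrt{-51} + 6\right) - 4702 = 319 \left(i \sqrt{51} + 6\right) - 4702 = 319 \left(6 + i \sqrt{51}\right) - 4702 = \left(1914 + 319 i \sqrt{51}\right) - 4702 = -2788 + 319 i \sqrt{51}$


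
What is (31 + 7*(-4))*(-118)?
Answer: -354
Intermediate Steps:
(31 + 7*(-4))*(-118) = (31 - 28)*(-118) = 3*(-118) = -354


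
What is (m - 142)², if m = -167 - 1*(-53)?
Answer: 65536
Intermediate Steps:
m = -114 (m = -167 + 53 = -114)
(m - 142)² = (-114 - 142)² = (-256)² = 65536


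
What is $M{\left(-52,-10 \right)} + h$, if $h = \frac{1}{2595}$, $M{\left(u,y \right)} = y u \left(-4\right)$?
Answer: $- \frac{5397599}{2595} \approx -2080.0$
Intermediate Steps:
$M{\left(u,y \right)} = - 4 u y$ ($M{\left(u,y \right)} = u y \left(-4\right) = - 4 u y$)
$h = \frac{1}{2595} \approx 0.00038536$
$M{\left(-52,-10 \right)} + h = \left(-4\right) \left(-52\right) \left(-10\right) + \frac{1}{2595} = -2080 + \frac{1}{2595} = - \frac{5397599}{2595}$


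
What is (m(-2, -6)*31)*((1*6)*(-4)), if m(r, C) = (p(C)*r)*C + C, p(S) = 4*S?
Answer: 218736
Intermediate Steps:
m(r, C) = C + 4*r*C**2 (m(r, C) = ((4*C)*r)*C + C = (4*C*r)*C + C = 4*r*C**2 + C = C + 4*r*C**2)
(m(-2, -6)*31)*((1*6)*(-4)) = (-6*(1 + 4*(-6)*(-2))*31)*((1*6)*(-4)) = (-6*(1 + 48)*31)*(6*(-4)) = (-6*49*31)*(-24) = -294*31*(-24) = -9114*(-24) = 218736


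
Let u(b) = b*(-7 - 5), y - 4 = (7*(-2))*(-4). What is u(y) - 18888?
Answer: -19608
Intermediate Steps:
y = 60 (y = 4 + (7*(-2))*(-4) = 4 - 14*(-4) = 4 + 56 = 60)
u(b) = -12*b (u(b) = b*(-12) = -12*b)
u(y) - 18888 = -12*60 - 18888 = -720 - 18888 = -19608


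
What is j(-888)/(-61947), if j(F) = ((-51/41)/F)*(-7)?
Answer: 119/751788792 ≈ 1.5829e-7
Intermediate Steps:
j(F) = 357/(41*F) (j(F) = ((-51*1/41)/F)*(-7) = -51/(41*F)*(-7) = 357/(41*F))
j(-888)/(-61947) = ((357/41)/(-888))/(-61947) = ((357/41)*(-1/888))*(-1/61947) = -119/12136*(-1/61947) = 119/751788792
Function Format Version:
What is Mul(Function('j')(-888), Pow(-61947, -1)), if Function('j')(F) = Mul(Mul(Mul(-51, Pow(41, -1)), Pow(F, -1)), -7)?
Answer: Rational(119, 751788792) ≈ 1.5829e-7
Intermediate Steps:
Function('j')(F) = Mul(Rational(357, 41), Pow(F, -1)) (Function('j')(F) = Mul(Mul(Mul(-51, Rational(1, 41)), Pow(F, -1)), -7) = Mul(Mul(Rational(-51, 41), Pow(F, -1)), -7) = Mul(Rational(357, 41), Pow(F, -1)))
Mul(Function('j')(-888), Pow(-61947, -1)) = Mul(Mul(Rational(357, 41), Pow(-888, -1)), Pow(-61947, -1)) = Mul(Mul(Rational(357, 41), Rational(-1, 888)), Rational(-1, 61947)) = Mul(Rational(-119, 12136), Rational(-1, 61947)) = Rational(119, 751788792)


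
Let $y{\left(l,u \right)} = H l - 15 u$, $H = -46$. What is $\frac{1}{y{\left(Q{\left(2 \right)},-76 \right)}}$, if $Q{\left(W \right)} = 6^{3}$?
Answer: $- \frac{1}{8796} \approx -0.00011369$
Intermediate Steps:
$Q{\left(W \right)} = 216$
$y{\left(l,u \right)} = - 46 l - 15 u$
$\frac{1}{y{\left(Q{\left(2 \right)},-76 \right)}} = \frac{1}{\left(-46\right) 216 - -1140} = \frac{1}{-9936 + 1140} = \frac{1}{-8796} = - \frac{1}{8796}$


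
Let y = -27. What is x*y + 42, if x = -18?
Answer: 528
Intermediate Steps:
x*y + 42 = -18*(-27) + 42 = 486 + 42 = 528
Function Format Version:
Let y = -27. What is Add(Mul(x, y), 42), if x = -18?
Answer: 528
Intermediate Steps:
Add(Mul(x, y), 42) = Add(Mul(-18, -27), 42) = Add(486, 42) = 528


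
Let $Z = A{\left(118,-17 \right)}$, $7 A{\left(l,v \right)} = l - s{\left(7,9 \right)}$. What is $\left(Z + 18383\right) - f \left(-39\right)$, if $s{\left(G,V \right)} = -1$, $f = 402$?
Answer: $34078$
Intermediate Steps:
$A{\left(l,v \right)} = \frac{1}{7} + \frac{l}{7}$ ($A{\left(l,v \right)} = \frac{l - -1}{7} = \frac{l + 1}{7} = \frac{1 + l}{7} = \frac{1}{7} + \frac{l}{7}$)
$Z = 17$ ($Z = \frac{1}{7} + \frac{1}{7} \cdot 118 = \frac{1}{7} + \frac{118}{7} = 17$)
$\left(Z + 18383\right) - f \left(-39\right) = \left(17 + 18383\right) - 402 \left(-39\right) = 18400 - -15678 = 18400 + 15678 = 34078$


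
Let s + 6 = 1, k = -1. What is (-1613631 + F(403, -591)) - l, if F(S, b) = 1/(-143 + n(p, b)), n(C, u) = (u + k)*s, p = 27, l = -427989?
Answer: -3339953513/2817 ≈ -1.1856e+6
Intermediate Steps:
s = -5 (s = -6 + 1 = -5)
n(C, u) = 5 - 5*u (n(C, u) = (u - 1)*(-5) = (-1 + u)*(-5) = 5 - 5*u)
F(S, b) = 1/(-138 - 5*b) (F(S, b) = 1/(-143 + (5 - 5*b)) = 1/(-138 - 5*b))
(-1613631 + F(403, -591)) - l = (-1613631 - 1/(138 + 5*(-591))) - 1*(-427989) = (-1613631 - 1/(138 - 2955)) + 427989 = (-1613631 - 1/(-2817)) + 427989 = (-1613631 - 1*(-1/2817)) + 427989 = (-1613631 + 1/2817) + 427989 = -4545598526/2817 + 427989 = -3339953513/2817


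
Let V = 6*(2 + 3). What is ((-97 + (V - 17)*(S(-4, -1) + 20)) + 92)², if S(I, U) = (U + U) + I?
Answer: 31329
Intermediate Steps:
S(I, U) = I + 2*U (S(I, U) = 2*U + I = I + 2*U)
V = 30 (V = 6*5 = 30)
((-97 + (V - 17)*(S(-4, -1) + 20)) + 92)² = ((-97 + (30 - 17)*((-4 + 2*(-1)) + 20)) + 92)² = ((-97 + 13*((-4 - 2) + 20)) + 92)² = ((-97 + 13*(-6 + 20)) + 92)² = ((-97 + 13*14) + 92)² = ((-97 + 182) + 92)² = (85 + 92)² = 177² = 31329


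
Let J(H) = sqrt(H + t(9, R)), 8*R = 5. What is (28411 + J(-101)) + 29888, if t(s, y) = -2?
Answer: 58299 + I*sqrt(103) ≈ 58299.0 + 10.149*I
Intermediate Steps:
R = 5/8 (R = (1/8)*5 = 5/8 ≈ 0.62500)
J(H) = sqrt(-2 + H) (J(H) = sqrt(H - 2) = sqrt(-2 + H))
(28411 + J(-101)) + 29888 = (28411 + sqrt(-2 - 101)) + 29888 = (28411 + sqrt(-103)) + 29888 = (28411 + I*sqrt(103)) + 29888 = 58299 + I*sqrt(103)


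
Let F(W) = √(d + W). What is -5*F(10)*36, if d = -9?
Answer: -180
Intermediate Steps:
F(W) = √(-9 + W)
-5*F(10)*36 = -5*√(-9 + 10)*36 = -5*√1*36 = -5*36 = -180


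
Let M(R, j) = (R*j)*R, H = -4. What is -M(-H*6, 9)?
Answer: -5184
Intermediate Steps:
M(R, j) = j*R²
-M(-H*6, 9) = -9*(-1*(-4)*6)² = -9*(4*6)² = -9*24² = -9*576 = -1*5184 = -5184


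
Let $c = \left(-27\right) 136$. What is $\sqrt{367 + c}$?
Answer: $i \sqrt{3305} \approx 57.489 i$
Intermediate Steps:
$c = -3672$
$\sqrt{367 + c} = \sqrt{367 - 3672} = \sqrt{-3305} = i \sqrt{3305}$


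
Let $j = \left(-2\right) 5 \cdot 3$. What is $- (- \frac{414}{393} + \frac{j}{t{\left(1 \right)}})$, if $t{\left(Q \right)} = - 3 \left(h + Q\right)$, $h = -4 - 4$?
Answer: $\frac{2276}{917} \approx 2.482$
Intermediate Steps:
$h = -8$ ($h = -4 - 4 = -8$)
$t{\left(Q \right)} = 24 - 3 Q$ ($t{\left(Q \right)} = - 3 \left(-8 + Q\right) = 24 - 3 Q$)
$j = -30$ ($j = \left(-10\right) 3 = -30$)
$- (- \frac{414}{393} + \frac{j}{t{\left(1 \right)}}) = - (- \frac{414}{393} - \frac{30}{24 - 3}) = - (\left(-414\right) \frac{1}{393} - \frac{30}{24 - 3}) = - (- \frac{138}{131} - \frac{30}{21}) = - (- \frac{138}{131} - \frac{10}{7}) = \left(-1\right) \left(- \frac{2276}{917}\right) = \frac{2276}{917}$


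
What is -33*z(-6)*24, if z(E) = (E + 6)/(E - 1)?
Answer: 0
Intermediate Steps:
z(E) = (6 + E)/(-1 + E)
-33*z(-6)*24 = -33*(6 - 6)/(-1 - 6)*24 = -33*0/(-7)*24 = -(-33)*0/7*24 = -33*0*24 = 0*24 = 0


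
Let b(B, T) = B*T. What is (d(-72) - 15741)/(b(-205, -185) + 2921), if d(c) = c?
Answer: -15813/40846 ≈ -0.38714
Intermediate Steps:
(d(-72) - 15741)/(b(-205, -185) + 2921) = (-72 - 15741)/(-205*(-185) + 2921) = -15813/(37925 + 2921) = -15813/40846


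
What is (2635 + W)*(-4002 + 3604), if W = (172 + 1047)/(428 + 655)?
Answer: -1136259752/1083 ≈ -1.0492e+6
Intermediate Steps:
W = 1219/1083 ≈ 1.1256
(2635 + W)*(-4002 + 3604) = (2635 + 1219/1083)*(-4002 + 3604) = (2854924/1083)*(-398) = -1136259752/1083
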